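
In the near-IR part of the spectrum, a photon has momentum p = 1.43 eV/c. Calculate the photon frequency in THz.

First convert: p = 1.43 eV/c = 7.6423 × 10^-28 kg·m/s.
The photon relation is f = pc/h, giving f = 3.458 × 10^14 Hz.
Converting to THz: f = 345.8 THz ≈ 346 THz.

346 THz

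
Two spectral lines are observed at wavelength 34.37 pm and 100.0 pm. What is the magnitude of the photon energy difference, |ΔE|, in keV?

23.7 keV

Using E = hc/λ: E₁ = 5.7796e-15 J, E₂ = 1.9864e-15 J.
|ΔE| = |5.7796e-15 − 1.9864e-15| = 3.79e-15 J = 23.7 keV.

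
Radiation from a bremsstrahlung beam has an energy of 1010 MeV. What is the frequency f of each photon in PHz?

Take h = 6.62607015e-34 J·s, 1 eV = 1.602176634e-19 J.
Convert to SI: E = 1010 MeV = 1.6182e-10 J.
The photon relation is f = E/h, giving f = 2.442e23 Hz.
Converting to PHz: f = 2.442e8 PHz ≈ 2.44e8 PHz.

2.44e8 PHz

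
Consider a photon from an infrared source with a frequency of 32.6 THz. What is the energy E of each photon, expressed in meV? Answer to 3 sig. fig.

Use h = 6.62607015e-34 J·s, 1 eV = 1.602176634e-19 J.
First convert: f = 32.6 THz = 3.26e13 Hz.
Apply E = hf: E = 2.160e-20 J.
Converting to meV: E = 134.8 meV ≈ 135 meV.

135 meV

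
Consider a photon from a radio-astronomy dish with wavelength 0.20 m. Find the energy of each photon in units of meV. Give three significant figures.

Use h = 6.62607015e-34 J·s, c = 2.99792458e8 m/s, 1 eV = 1.602176634e-19 J.
Since E = hc/λ for a photon, E = 9.932e-25 J.
Converting to meV: E = 0.006199 meV ≈ 6.20e-3 meV.

6.20e-3 meV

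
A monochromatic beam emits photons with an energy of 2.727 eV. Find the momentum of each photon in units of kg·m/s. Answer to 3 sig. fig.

1.46 × 10^-27 kg·m/s

Convert to SI: E = 2.727 eV = 4.3691 × 10^-19 J.
The photon relation is p = E/c, giving p = 1.457 × 10^-27 kg·m/s.
So p ≈ 1.46 × 10^-27 kg·m/s.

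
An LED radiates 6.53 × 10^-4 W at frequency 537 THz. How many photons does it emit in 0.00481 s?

8.83 × 10^12 photons

Total energy: E_total = P·t = 6.53 × 10^-4 × 0.00481 = 3.141 × 10^-6 J.
Per-photon energy: E = 3.558 × 10^-19 J.
N = E_total / E_photon = 8.83 × 10^12.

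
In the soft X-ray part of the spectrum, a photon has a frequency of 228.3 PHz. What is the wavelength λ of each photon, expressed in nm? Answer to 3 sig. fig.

1.31 nm

In SI units: f = 228.3 PHz = 2.283e17 Hz.
The photon relation is λ = c/f, giving λ = 1.313e-9 m.
Converting to nm: λ = 1.313 nm ≈ 1.31 nm.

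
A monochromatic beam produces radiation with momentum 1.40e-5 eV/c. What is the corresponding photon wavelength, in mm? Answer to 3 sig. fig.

88.6 mm

Convert to SI: p = 1.40e-5 eV/c = 7.4820e-33 kg·m/s.
Since λ = h/p for a photon, λ = 0.08856 m.
Converting to mm: λ = 88.56 mm ≈ 88.6 mm.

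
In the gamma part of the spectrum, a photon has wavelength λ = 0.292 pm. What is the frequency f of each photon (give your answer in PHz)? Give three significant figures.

(c = 2.99792458 × 10^8 m/s.)
First convert: λ = 0.292 pm = 2.92 × 10^-13 m.
The photon relation is f = c/λ, giving f = 1.027 × 10^21 Hz.
Converting to PHz: f = 1.027 × 10^6 PHz ≈ 1.03 × 10^6 PHz.

1.03 × 10^6 PHz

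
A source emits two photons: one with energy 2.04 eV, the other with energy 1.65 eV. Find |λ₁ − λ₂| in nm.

144 nm

Using λ = hc/E: λ₁ = 6.078e-7 m, λ₂ = 7.514e-7 m.
|Δλ| = |6.078e-7 − 7.514e-7| = 1.44e-7 m = 144 nm.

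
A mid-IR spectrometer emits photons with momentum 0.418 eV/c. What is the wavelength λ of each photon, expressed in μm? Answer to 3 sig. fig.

2.97 μm

Take h = 6.62607015·10^-34 J·s, c = 2.99792458·10^8 m/s, 1 eV = 1.602176634·10^-19 J.
In SI units: p = 0.418 eV/c = 2.2339·10^-28 kg·m/s.
For a photon λ = h/p, so λ = 2.966·10^-6 m.
Converting to μm: λ = 2.966 μm ≈ 2.97 μm.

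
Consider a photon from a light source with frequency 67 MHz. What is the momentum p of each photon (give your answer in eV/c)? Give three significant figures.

2.77e-7 eV/c

Convert to SI: f = 67 MHz = 6.7e7 Hz.
The photon relation is p = hf/c, giving p = 1.481e-34 kg·m/s.
Converting to eV/c: p = 2.771e-7 eV/c ≈ 2.77e-7 eV/c.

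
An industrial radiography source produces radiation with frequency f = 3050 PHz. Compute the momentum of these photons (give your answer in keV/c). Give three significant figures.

(h = 6.62607015 × 10^-34 J·s, c = 2.99792458 × 10^8 m/s, 1 eV = 1.602176634 × 10^-19 J.)
Convert to SI: f = 3050 PHz = 3.05 × 10^18 Hz.
Apply p = hf/c: p = 6.741 × 10^-24 kg·m/s.
Converting to keV/c: p = 12.61 keV/c ≈ 12.6 keV/c.

12.6 keV/c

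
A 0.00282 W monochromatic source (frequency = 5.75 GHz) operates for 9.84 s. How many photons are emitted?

Total energy: E_total = P·t = 0.00282 × 9.84 = 0.02775 J.
Per-photon energy: E = 3.810 × 10^-24 J.
N = E_total / E_photon = 7.28 × 10^21.

7.28 × 10^21 photons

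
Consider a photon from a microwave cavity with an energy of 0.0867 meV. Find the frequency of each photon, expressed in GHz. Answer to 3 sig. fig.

Convert to SI: E = 0.0867 meV = 1.3891e-23 J.
For a photon f = E/h, so f = 2.096e10 Hz.
Converting to GHz: f = 20.96 GHz ≈ 21.0 GHz.

21.0 GHz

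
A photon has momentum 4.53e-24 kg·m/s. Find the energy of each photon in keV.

8.48 keV

(c = 2.99792458e8 m/s, 1 eV = 1.602176634e-19 J.)
For a photon E = pc, so E = 1.358e-15 J.
Converting to keV: E = 8.476 keV ≈ 8.48 keV.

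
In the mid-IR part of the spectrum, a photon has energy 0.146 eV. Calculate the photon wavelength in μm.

8.49 μm

Take h = 6.62607015 × 10^-34 J·s, c = 2.99792458 × 10^8 m/s, 1 eV = 1.602176634 × 10^-19 J.
Convert to SI: E = 0.146 eV = 2.3392 × 10^-20 J.
The photon relation is λ = hc/E, giving λ = 8.492 × 10^-6 m.
Converting to μm: λ = 8.492 μm ≈ 8.49 μm.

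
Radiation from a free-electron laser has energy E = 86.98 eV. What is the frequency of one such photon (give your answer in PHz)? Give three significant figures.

21.0 PHz

Use h = 6.62607015e-34 J·s, 1 eV = 1.602176634e-19 J.
In SI units: E = 86.98 eV = 1.3936e-17 J.
For a photon f = E/h, so f = 2.103e16 Hz.
Converting to PHz: f = 21.03 PHz ≈ 21.0 PHz.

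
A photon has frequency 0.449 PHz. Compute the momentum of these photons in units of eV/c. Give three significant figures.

1.86 eV/c

(h = 6.62607015·10^-34 J·s, c = 2.99792458·10^8 m/s, 1 eV = 1.602176634·10^-19 J.)
First convert: f = 0.449 PHz = 4.49·10^14 Hz.
For a photon p = hf/c, so p = 9.924·10^-28 kg·m/s.
Converting to eV/c: p = 1.857 eV/c ≈ 1.86 eV/c.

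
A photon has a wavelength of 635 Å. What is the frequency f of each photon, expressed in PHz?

4.72 PHz

Convert to SI: λ = 635 Å = 6.35·10^-8 m.
Since f = c/λ for a photon, f = 4.721·10^15 Hz.
Converting to PHz: f = 4.721 PHz ≈ 4.72 PHz.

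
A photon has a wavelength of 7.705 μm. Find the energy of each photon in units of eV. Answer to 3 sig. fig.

0.161 eV

First convert: λ = 7.705 μm = 7.705e-6 m.
Since E = hc/λ for a photon, E = 2.578e-20 J.
Converting to eV: E = 0.1609 eV ≈ 0.161 eV.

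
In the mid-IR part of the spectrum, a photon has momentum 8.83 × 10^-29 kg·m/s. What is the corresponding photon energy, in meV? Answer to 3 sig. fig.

165 meV

(c = 2.99792458 × 10^8 m/s, 1 eV = 1.602176634 × 10^-19 J.)
For a photon E = pc, so E = 2.647 × 10^-20 J.
Converting to meV: E = 165.2 meV ≈ 165 meV.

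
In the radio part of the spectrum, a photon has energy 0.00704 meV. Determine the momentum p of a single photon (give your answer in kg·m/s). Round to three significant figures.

3.76e-33 kg·m/s

Take c = 2.99792458e8 m/s, 1 eV = 1.602176634e-19 J.
Convert to SI: E = 0.00704 meV = 1.1279e-24 J.
The photon relation is p = E/c, giving p = 3.762e-33 kg·m/s.
So p ≈ 3.76e-33 kg·m/s.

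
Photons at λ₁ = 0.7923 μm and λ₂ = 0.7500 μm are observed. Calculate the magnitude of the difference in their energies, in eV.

Using E = hc/λ: E₁ = 2.5072 × 10^-19 J, E₂ = 2.6486 × 10^-19 J.
|ΔE| = |2.5072 × 10^-19 − 2.6486 × 10^-19| = 1.41 × 10^-20 J = 0.0883 eV.

0.0883 eV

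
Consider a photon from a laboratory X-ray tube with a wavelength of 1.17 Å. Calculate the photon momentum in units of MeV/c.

Convert to SI: λ = 1.17 Å = 1.17 × 10^-10 m.
For a photon p = h/λ, so p = 5.663 × 10^-24 kg·m/s.
Converting to MeV/c: p = 0.01060 MeV/c ≈ 0.0106 MeV/c.

0.0106 MeV/c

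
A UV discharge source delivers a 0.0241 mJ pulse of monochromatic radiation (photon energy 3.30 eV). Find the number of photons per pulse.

Per-photon energy: E = 5.287e-19 J (from energy = 3.30 eV).
N = E_total / E_photon = 2.41e-5 J / 5.287e-19 J = 4.56e13.

4.56e13 photons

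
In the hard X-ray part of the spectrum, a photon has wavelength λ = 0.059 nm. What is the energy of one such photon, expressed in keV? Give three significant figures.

21.0 keV

Convert to SI: λ = 0.059 nm = 5.9e-11 m.
The photon relation is E = hc/λ, giving E = 3.367e-15 J.
Converting to keV: E = 21.01 keV ≈ 21.0 keV.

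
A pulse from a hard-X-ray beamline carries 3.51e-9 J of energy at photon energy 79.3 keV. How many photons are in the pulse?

2.76e5 photons

Per-photon energy: E = 1.271e-14 J (from energy = 79.3 keV).
N = E_total / E_photon = 3.51e-9 J / 1.271e-14 J = 2.76e5.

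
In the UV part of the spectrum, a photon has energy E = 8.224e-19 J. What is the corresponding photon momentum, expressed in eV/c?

Take c = 2.99792458e8 m/s, 1 eV = 1.602176634e-19 J.
Since p = E/c for a photon, p = 2.743e-27 kg·m/s.
Converting to eV/c: p = 5.133 eV/c ≈ 5.13 eV/c.

5.13 eV/c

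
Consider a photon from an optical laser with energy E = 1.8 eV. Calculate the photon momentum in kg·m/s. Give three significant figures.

9.62e-28 kg·m/s

Take c = 2.99792458e8 m/s, 1 eV = 1.602176634e-19 J.
Convert to SI: E = 1.8 eV = 2.8839e-19 J.
Since p = E/c for a photon, p = 9.620e-28 kg·m/s.
So p ≈ 9.62e-28 kg·m/s.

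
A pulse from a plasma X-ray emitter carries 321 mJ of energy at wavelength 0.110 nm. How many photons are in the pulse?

Per-photon energy: E = 1.806e-15 J (from wavelength = 0.110 nm).
N = E_total / E_photon = 0.321 J / 1.806e-15 J = 1.78e14.

1.78e14 photons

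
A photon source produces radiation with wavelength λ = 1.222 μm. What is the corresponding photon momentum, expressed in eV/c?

1.01 eV/c

Convert to SI: λ = 1.222 μm = 1.222 × 10^-6 m.
Since p = h/λ for a photon, p = 5.422 × 10^-28 kg·m/s.
Converting to eV/c: p = 1.015 eV/c ≈ 1.01 eV/c.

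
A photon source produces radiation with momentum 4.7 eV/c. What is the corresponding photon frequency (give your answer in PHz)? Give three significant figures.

1.14 PHz

(h = 6.62607015e-34 J·s, c = 2.99792458e8 m/s, 1 eV = 1.602176634e-19 J.)
First convert: p = 4.7 eV/c = 2.5118e-27 kg·m/s.
For a photon f = pc/h, so f = 1.136e15 Hz.
Converting to PHz: f = 1.136 PHz ≈ 1.14 PHz.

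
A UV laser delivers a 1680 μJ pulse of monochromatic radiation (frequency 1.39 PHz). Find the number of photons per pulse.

Per-photon energy: E = 9.210 × 10^-19 J (from frequency = 1.39 PHz).
N = E_total / E_photon = 0.00168 J / 9.210 × 10^-19 J = 1.82 × 10^15.

1.82 × 10^15 photons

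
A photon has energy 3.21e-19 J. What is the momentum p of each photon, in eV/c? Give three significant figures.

Take c = 2.99792458e8 m/s, 1 eV = 1.602176634e-19 J.
Apply p = E/c: p = 1.071e-27 kg·m/s.
Converting to eV/c: p = 2.004 eV/c ≈ 2.00 eV/c.

2.00 eV/c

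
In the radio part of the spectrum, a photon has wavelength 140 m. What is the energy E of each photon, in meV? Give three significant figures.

Since E = hc/λ for a photon, E = 1.419 × 10^-27 J.
Converting to meV: E = 8.856 × 10^-6 meV ≈ 8.86 × 10^-6 meV.

8.86 × 10^-6 meV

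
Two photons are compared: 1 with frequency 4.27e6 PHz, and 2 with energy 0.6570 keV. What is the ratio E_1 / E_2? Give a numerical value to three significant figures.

2.69e4

E_1 = 2.829e-12 J (from frequency = 4.27e6 PHz, via E = hf).
E_2 = 1.053e-16 J (from energy = 0.6570 keV, via E given directly).
Ratio = 2.829e-12 / 1.053e-16 = 2.69e4.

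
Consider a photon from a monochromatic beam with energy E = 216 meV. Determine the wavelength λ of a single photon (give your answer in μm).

5.74 μm

Take h = 6.62607015e-34 J·s, c = 2.99792458e8 m/s, 1 eV = 1.602176634e-19 J.
Convert to SI: E = 216 meV = 3.4607e-20 J.
Apply λ = hc/E: λ = 5.740e-6 m.
Converting to μm: λ = 5.740 μm ≈ 5.74 μm.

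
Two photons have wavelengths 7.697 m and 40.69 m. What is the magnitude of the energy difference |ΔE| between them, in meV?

Using E = hc/λ: E₁ = 2.5808·10^-26 J, E₂ = 4.8819·10^-27 J.
|ΔE| = |2.5808·10^-26 − 4.8819·10^-27| = 2.09·10^-26 J = 1.31·10^-4 meV.

1.31·10^-4 meV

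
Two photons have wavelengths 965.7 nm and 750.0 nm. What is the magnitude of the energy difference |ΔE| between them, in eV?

Using E = hc/λ: E₁ = 2.0570e-19 J, E₂ = 2.6486e-19 J.
|ΔE| = |2.0570e-19 − 2.6486e-19| = 5.92e-20 J = 0.369 eV.

0.369 eV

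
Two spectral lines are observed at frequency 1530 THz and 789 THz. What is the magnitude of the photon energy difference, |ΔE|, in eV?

Using E = hf: E₁ = 1.014 × 10^-18 J, E₂ = 5.228 × 10^-19 J.
|ΔE| = |1.014 × 10^-18 − 5.228 × 10^-19| = 4.91 × 10^-19 J = 3.06 eV.

3.06 eV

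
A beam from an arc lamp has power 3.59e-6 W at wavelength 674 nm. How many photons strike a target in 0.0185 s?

Total energy: E_total = P·t = 3.59e-6 × 0.0185 = 6.641e-8 J.
Per-photon energy: E = 2.947e-19 J.
N = E_total / E_photon = 2.25e11.

2.25e11 photons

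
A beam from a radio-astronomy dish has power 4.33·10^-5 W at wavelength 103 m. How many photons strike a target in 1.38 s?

3.10·10^22 photons

Total energy: E_total = P·t = 4.33·10^-5 × 1.38 = 5.975·10^-5 J.
Per-photon energy: E = 1.929·10^-27 J.
N = E_total / E_photon = 3.10·10^22.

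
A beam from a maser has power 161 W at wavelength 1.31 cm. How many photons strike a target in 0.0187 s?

1.99e23 photons

Total energy: E_total = P·t = 161 × 0.0187 = 3.011 J.
Per-photon energy: E = 1.516e-23 J.
N = E_total / E_photon = 1.99e23.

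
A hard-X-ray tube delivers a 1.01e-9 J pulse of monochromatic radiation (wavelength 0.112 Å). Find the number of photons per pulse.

5.69e4 photons

Per-photon energy: E = 1.774e-14 J (from wavelength = 0.112 Å).
N = E_total / E_photon = 1.01e-9 J / 1.774e-14 J = 56900.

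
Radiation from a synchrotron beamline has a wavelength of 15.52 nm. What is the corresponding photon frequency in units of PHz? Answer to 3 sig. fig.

In SI units: λ = 15.52 nm = 1.552 × 10^-8 m.
The photon relation is f = c/λ, giving f = 1.932 × 10^16 Hz.
Converting to PHz: f = 19.32 PHz ≈ 19.3 PHz.

19.3 PHz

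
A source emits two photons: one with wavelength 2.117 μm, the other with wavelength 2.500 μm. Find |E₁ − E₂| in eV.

Using E = hc/λ: E₁ = 9.3833 × 10^-20 J, E₂ = 7.9458 × 10^-20 J.
|ΔE| = |9.3833 × 10^-20 − 7.9458 × 10^-20| = 1.44 × 10^-20 J = 0.0897 eV.

0.0897 eV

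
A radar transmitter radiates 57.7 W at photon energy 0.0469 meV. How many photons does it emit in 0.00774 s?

Total energy: E_total = P·t = 57.7 × 0.00774 = 0.4466 J.
Per-photon energy: E = 7.514e-24 J.
N = E_total / E_photon = 5.94e22.

5.94e22 photons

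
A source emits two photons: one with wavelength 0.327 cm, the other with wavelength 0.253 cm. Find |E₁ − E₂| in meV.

Using E = hc/λ: E₁ = 6.075 × 10^-23 J, E₂ = 7.852 × 10^-23 J.
|ΔE| = |6.075 × 10^-23 − 7.852 × 10^-23| = 1.78 × 10^-23 J = 0.111 meV.

0.111 meV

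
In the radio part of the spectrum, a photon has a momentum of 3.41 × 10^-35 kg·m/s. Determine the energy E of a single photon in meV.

6.38 × 10^-5 meV

Since E = pc for a photon, E = 1.022 × 10^-26 J.
Converting to meV: E = 6.381 × 10^-5 meV ≈ 6.38 × 10^-5 meV.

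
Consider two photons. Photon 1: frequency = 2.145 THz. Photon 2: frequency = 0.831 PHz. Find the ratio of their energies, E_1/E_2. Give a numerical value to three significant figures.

E_1 = 1.421e-21 J (from frequency = 2.145 THz, via E = hf).
E_2 = 5.506e-19 J (from frequency = 0.831 PHz, via E = hf).
Ratio = 1.421e-21 / 5.506e-19 = 2.58e-3.

2.58e-3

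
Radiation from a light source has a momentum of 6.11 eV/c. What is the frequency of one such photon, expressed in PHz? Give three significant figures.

1.48 PHz

First convert: p = 6.11 eV/c = 3.2654·10^-27 kg·m/s.
For a photon f = pc/h, so f = 1.477·10^15 Hz.
Converting to PHz: f = 1.477 PHz ≈ 1.48 PHz.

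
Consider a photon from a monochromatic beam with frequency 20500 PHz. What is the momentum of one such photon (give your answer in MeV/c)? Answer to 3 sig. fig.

Take h = 6.62607015e-34 J·s, c = 2.99792458e8 m/s, 1 eV = 1.602176634e-19 J.
Convert to SI: f = 20500 PHz = 2.05e19 Hz.
Since p = hf/c for a photon, p = 4.531e-23 kg·m/s.
Converting to MeV/c: p = 0.08478 MeV/c ≈ 0.0848 MeV/c.

0.0848 MeV/c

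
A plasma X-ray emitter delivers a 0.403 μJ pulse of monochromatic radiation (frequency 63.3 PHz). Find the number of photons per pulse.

Per-photon energy: E = 4.194e-17 J (from frequency = 63.3 PHz).
N = E_total / E_photon = 4.03e-7 J / 4.194e-17 J = 9.61e9.

9.61e9 photons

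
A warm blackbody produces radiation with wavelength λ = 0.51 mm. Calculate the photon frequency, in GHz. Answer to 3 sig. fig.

588 GHz

First convert: λ = 0.51 mm = 5.1e-4 m.
Since f = c/λ for a photon, f = 5.878e11 Hz.
Converting to GHz: f = 587.8 GHz ≈ 588 GHz.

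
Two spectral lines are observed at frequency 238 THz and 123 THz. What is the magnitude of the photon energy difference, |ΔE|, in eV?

Using E = hf: E₁ = 1.577·10^-19 J, E₂ = 8.150·10^-20 J.
|ΔE| = |1.577·10^-19 − 8.150·10^-20| = 7.62·10^-20 J = 0.476 eV.

0.476 eV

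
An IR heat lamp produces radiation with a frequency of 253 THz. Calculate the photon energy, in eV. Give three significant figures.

Convert to SI: f = 253 THz = 2.53 × 10^14 Hz.
For a photon E = hf, so E = 1.676 × 10^-19 J.
Converting to eV: E = 1.046 eV ≈ 1.05 eV.

1.05 eV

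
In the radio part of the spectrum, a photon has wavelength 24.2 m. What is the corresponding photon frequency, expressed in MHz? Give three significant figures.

Take c = 2.99792458e8 m/s.
Since f = c/λ for a photon, f = 1.239e7 Hz.
Converting to MHz: f = 12.39 MHz ≈ 12.4 MHz.

12.4 MHz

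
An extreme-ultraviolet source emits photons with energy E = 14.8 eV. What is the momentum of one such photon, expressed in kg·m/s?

Take c = 2.99792458 × 10^8 m/s, 1 eV = 1.602176634 × 10^-19 J.
In SI units: E = 14.8 eV = 2.3712 × 10^-18 J.
Since p = E/c for a photon, p = 7.910 × 10^-27 kg·m/s.
So p ≈ 7.91 × 10^-27 kg·m/s.

7.91 × 10^-27 kg·m/s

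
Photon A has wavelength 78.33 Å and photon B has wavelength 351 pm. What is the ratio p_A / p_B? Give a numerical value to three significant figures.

p_A = 8.459e-26 kg·m/s (from wavelength = 78.33 Å, via p = h/λ).
p_B = 1.888e-24 kg·m/s (from wavelength = 351 pm, via p = h/λ).
Ratio = 8.459e-26 / 1.888e-24 = 0.0448.

0.0448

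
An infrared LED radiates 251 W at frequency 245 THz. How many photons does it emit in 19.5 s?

3.01 × 10^22 photons

Total energy: E_total = P·t = 251 × 19.5 = 4894 J.
Per-photon energy: E = 1.623 × 10^-19 J.
N = E_total / E_photon = 3.01 × 10^22.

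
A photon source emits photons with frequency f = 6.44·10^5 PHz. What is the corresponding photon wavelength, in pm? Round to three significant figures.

Convert to SI: f = 6.44·10^5 PHz = 6.44·10^20 Hz.
Apply λ = c/f: λ = 4.655·10^-13 m.
Converting to pm: λ = 0.4655 pm ≈ 0.466 pm.

0.466 pm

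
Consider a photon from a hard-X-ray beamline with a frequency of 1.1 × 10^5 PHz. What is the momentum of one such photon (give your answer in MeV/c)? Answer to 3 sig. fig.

0.455 MeV/c

Use h = 6.62607015 × 10^-34 J·s, c = 2.99792458 × 10^8 m/s, 1 eV = 1.602176634 × 10^-19 J.
Convert to SI: f = 1.1 × 10^5 PHz = 1.1 × 10^20 Hz.
Apply p = hf/c: p = 2.431 × 10^-22 kg·m/s.
Converting to MeV/c: p = 0.4549 MeV/c ≈ 0.455 MeV/c.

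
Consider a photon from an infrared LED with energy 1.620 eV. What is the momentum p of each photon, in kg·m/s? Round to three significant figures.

8.66·10^-28 kg·m/s

Use c = 2.99792458·10^8 m/s, 1 eV = 1.602176634·10^-19 J.
Convert to SI: E = 1.620 eV = 2.5955·10^-19 J.
For a photon p = E/c, so p = 8.658·10^-28 kg·m/s.
So p ≈ 8.66·10^-28 kg·m/s.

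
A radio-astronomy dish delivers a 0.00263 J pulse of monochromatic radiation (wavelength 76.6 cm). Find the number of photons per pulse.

1.01e22 photons

Per-photon energy: E = 2.593e-25 J (from wavelength = 76.6 cm).
N = E_total / E_photon = 0.00263 J / 2.593e-25 J = 1.01e22.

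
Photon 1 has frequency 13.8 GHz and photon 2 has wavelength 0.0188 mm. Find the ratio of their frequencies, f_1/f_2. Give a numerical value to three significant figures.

f_1 = 1.380 × 10^10 Hz (from frequency = 13.8 GHz, via f given directly).
f_2 = 1.595 × 10^13 Hz (from wavelength = 0.0188 mm, via f = c/λ).
Ratio = 1.380 × 10^10 / 1.595 × 10^13 = 8.65 × 10^-4.

8.65 × 10^-4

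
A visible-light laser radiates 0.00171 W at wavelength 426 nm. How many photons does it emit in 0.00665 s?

2.44 × 10^13 photons

Total energy: E_total = P·t = 0.00171 × 0.00665 = 1.137 × 10^-5 J.
Per-photon energy: E = 4.663 × 10^-19 J.
N = E_total / E_photon = 2.44 × 10^13.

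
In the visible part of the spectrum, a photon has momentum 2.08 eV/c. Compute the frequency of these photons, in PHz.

Use h = 6.62607015·10^-34 J·s, c = 2.99792458·10^8 m/s, 1 eV = 1.602176634·10^-19 J.
In SI units: p = 2.08 eV/c = 1.1116·10^-27 kg·m/s.
For a photon f = pc/h, so f = 5.029·10^14 Hz.
Converting to PHz: f = 0.5029 PHz ≈ 0.503 PHz.

0.503 PHz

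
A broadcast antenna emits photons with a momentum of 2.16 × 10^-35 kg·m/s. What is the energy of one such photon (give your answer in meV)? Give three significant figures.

Take c = 2.99792458 × 10^8 m/s, 1 eV = 1.602176634 × 10^-19 J.
For a photon E = pc, so E = 6.476 × 10^-27 J.
Converting to meV: E = 4.042 × 10^-5 meV ≈ 4.04 × 10^-5 meV.

4.04 × 10^-5 meV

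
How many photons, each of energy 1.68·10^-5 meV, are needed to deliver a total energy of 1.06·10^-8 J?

Per-photon energy: E = 2.692·10^-27 J (from energy = 1.68·10^-5 meV).
N = E_total / E_photon = 1.06·10^-8 J / 2.692·10^-27 J = 3.94·10^18.

3.94·10^18 photons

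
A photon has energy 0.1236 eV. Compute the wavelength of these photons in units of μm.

10.0 μm

First convert: E = 0.1236 eV = 1.9803 × 10^-20 J.
Since λ = hc/E for a photon, λ = 1.003 × 10^-5 m.
Converting to μm: λ = 10.03 μm ≈ 10.0 μm.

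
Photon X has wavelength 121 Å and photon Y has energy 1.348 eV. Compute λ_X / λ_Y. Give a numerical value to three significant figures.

λ_X = 1.210 × 10^-8 m (from wavelength = 121 Å, via λ given directly).
λ_Y = 9.198 × 10^-7 m (from energy = 1.348 eV, via λ = hc/E).
Ratio = 1.210 × 10^-8 / 9.198 × 10^-7 = 0.0132.

0.0132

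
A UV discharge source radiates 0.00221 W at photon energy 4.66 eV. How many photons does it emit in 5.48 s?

1.62e16 photons

Total energy: E_total = P·t = 0.00221 × 5.48 = 0.01211 J.
Per-photon energy: E = 7.466e-19 J.
N = E_total / E_photon = 1.62e16.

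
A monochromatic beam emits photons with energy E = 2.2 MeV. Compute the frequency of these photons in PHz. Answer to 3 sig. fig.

(h = 6.62607015e-34 J·s, 1 eV = 1.602176634e-19 J.)
In SI units: E = 2.2 MeV = 3.5248e-13 J.
The photon relation is f = E/h, giving f = 5.320e20 Hz.
Converting to PHz: f = 532000 PHz ≈ 5.32e5 PHz.

5.32e5 PHz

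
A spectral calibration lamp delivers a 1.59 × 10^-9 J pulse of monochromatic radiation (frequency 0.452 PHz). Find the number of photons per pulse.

Per-photon energy: E = 2.995 × 10^-19 J (from frequency = 0.452 PHz).
N = E_total / E_photon = 1.59 × 10^-9 J / 2.995 × 10^-19 J = 5.31 × 10^9.

5.31 × 10^9 photons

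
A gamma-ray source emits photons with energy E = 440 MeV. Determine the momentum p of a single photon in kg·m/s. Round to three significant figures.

Convert to SI: E = 440 MeV = 7.0496 × 10^-11 J.
The photon relation is p = E/c, giving p = 2.351 × 10^-19 kg·m/s.
So p ≈ 2.35 × 10^-19 kg·m/s.

2.35 × 10^-19 kg·m/s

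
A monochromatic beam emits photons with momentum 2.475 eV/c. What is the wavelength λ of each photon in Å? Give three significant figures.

(h = 6.62607015·10^-34 J·s, c = 2.99792458·10^8 m/s, 1 eV = 1.602176634·10^-19 J.)
In SI units: p = 2.475 eV/c = 1.3227·10^-27 kg·m/s.
Apply λ = h/p: λ = 5.009·10^-7 m.
Converting to Å: λ = 5009 Å ≈ 5010 Å.

5010 Å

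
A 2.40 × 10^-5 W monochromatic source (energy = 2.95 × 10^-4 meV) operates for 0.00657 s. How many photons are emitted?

Total energy: E_total = P·t = 2.40 × 10^-5 × 0.00657 = 1.577 × 10^-7 J.
Per-photon energy: E = 4.726 × 10^-26 J.
N = E_total / E_photon = 3.34 × 10^18.

3.34 × 10^18 photons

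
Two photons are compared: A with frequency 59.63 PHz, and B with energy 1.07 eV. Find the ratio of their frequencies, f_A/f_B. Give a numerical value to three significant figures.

f_A = 5.963e16 Hz (from frequency = 59.63 PHz, via f given directly).
f_B = 2.587e14 Hz (from energy = 1.07 eV, via f = E/h).
Ratio = 5.963e16 / 2.587e14 = 230.

230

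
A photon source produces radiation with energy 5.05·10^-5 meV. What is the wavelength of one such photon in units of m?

24.6 m

Use h = 6.62607015·10^-34 J·s, c = 2.99792458·10^8 m/s, 1 eV = 1.602176634·10^-19 J.
Convert to SI: E = 5.05·10^-5 meV = 8.0910·10^-27 J.
Apply λ = hc/E: λ = 24.55 m.
So λ ≈ 24.6 m.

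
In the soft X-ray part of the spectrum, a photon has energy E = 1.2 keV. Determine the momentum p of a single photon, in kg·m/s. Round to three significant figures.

First convert: E = 1.2 keV = 1.9226 × 10^-16 J.
The photon relation is p = E/c, giving p = 6.413 × 10^-25 kg·m/s.
So p ≈ 6.41 × 10^-25 kg·m/s.

6.41 × 10^-25 kg·m/s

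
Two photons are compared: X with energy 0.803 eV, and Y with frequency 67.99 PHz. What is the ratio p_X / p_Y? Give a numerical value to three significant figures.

2.86e-3

p_X = 4.291e-28 kg·m/s (from energy = 0.803 eV, via p = E/c).
p_Y = 1.503e-25 kg·m/s (from frequency = 67.99 PHz, via p = hf/c).
Ratio = 4.291e-28 / 1.503e-25 = 2.86e-3.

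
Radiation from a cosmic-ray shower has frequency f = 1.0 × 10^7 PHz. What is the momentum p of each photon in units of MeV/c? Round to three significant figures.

41.4 MeV/c

Convert to SI: f = 1.0 × 10^7 PHz = 1.0 × 10^22 Hz.
Since p = hf/c for a photon, p = 2.210 × 10^-20 kg·m/s.
Converting to MeV/c: p = 41.36 MeV/c ≈ 41.4 MeV/c.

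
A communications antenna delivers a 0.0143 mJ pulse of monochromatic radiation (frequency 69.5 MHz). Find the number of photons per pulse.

3.11e20 photons

Per-photon energy: E = 4.605e-26 J (from frequency = 69.5 MHz).
N = E_total / E_photon = 1.43e-5 J / 4.605e-26 J = 3.11e20.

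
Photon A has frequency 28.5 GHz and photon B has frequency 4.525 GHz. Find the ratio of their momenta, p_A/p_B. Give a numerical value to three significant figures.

p_A = 6.299 × 10^-32 kg·m/s (from frequency = 28.5 GHz, via p = hf/c).
p_B = 1.000 × 10^-32 kg·m/s (from frequency = 4.525 GHz, via p = hf/c).
Ratio = 6.299 × 10^-32 / 1.000 × 10^-32 = 6.30.

6.30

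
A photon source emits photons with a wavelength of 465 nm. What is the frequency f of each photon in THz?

645 THz

(c = 2.99792458 × 10^8 m/s.)
First convert: λ = 465 nm = 4.65 × 10^-7 m.
The photon relation is f = c/λ, giving f = 6.447 × 10^14 Hz.
Converting to THz: f = 644.7 THz ≈ 645 THz.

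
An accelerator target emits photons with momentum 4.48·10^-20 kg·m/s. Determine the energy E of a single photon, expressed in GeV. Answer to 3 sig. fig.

Since E = pc for a photon, E = 1.343·10^-11 J.
Converting to GeV: E = 0.08383 GeV ≈ 0.0838 GeV.

0.0838 GeV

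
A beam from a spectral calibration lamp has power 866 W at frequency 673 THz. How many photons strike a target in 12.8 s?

2.49 × 10^22 photons

Total energy: E_total = P·t = 866 × 12.8 = 11080 J.
Per-photon energy: E = 4.459 × 10^-19 J.
N = E_total / E_photon = 2.49 × 10^22.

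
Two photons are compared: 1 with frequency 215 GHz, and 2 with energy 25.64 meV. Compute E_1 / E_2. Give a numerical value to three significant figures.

0.0347

E_1 = 1.425e-22 J (from frequency = 215 GHz, via E = hf).
E_2 = 4.108e-21 J (from energy = 25.64 meV, via E given directly).
Ratio = 1.425e-22 / 4.108e-21 = 0.0347.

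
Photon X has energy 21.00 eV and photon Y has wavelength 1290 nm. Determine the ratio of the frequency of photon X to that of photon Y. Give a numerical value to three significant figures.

21.8

f_X = 5.078 × 10^15 Hz (from energy = 21.00 eV, via f = E/h).
f_Y = 2.324 × 10^14 Hz (from wavelength = 1290 nm, via f = c/λ).
Ratio = 5.078 × 10^15 / 2.324 × 10^14 = 21.8.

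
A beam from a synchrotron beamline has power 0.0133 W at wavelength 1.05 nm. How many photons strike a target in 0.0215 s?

1.51·10^12 photons

Total energy: E_total = P·t = 0.0133 × 0.0215 = 2.859·10^-4 J.
Per-photon energy: E = 1.892·10^-16 J.
N = E_total / E_photon = 1.51·10^12.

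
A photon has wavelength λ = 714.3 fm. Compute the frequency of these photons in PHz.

4.20e5 PHz

Use c = 2.99792458e8 m/s.
In SI units: λ = 714.3 fm = 7.143e-13 m.
For a photon f = c/λ, so f = 4.197e20 Hz.
Converting to PHz: f = 419700 PHz ≈ 4.20e5 PHz.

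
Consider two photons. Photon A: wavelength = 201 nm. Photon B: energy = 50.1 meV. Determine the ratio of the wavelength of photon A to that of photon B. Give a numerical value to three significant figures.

8.12e-3

λ_A = 2.010e-7 m (from wavelength = 201 nm, via λ given directly).
λ_B = 2.475e-5 m (from energy = 50.1 meV, via λ = hc/E).
Ratio = 2.010e-7 / 2.475e-5 = 8.12e-3.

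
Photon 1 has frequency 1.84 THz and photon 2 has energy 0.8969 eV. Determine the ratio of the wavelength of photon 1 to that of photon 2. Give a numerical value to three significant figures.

λ_1 = 1.629 × 10^-4 m (from frequency = 1.84 THz, via λ = c/f).
λ_2 = 1.382 × 10^-6 m (from energy = 0.8969 eV, via λ = hc/E).
Ratio = 1.629 × 10^-4 / 1.382 × 10^-6 = 118.

118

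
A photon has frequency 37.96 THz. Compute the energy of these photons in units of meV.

In SI units: f = 37.96 THz = 3.796 × 10^13 Hz.
For a photon E = hf, so E = 2.515 × 10^-20 J.
Converting to meV: E = 157.0 meV ≈ 157 meV.

157 meV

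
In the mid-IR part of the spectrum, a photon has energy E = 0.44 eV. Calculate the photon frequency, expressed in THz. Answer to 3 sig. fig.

106 THz

Convert to SI: E = 0.44 eV = 7.0496·10^-20 J.
For a photon f = E/h, so f = 1.064·10^14 Hz.
Converting to THz: f = 106.4 THz ≈ 106 THz.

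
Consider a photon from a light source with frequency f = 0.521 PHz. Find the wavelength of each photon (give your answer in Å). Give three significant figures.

5750 Å

First convert: f = 0.521 PHz = 5.21 × 10^14 Hz.
Apply λ = c/f: λ = 5.754 × 10^-7 m.
Converting to Å: λ = 5754 Å ≈ 5750 Å.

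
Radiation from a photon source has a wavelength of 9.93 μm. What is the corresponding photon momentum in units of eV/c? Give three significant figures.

0.125 eV/c

Take h = 6.62607015e-34 J·s, c = 2.99792458e8 m/s, 1 eV = 1.602176634e-19 J.
First convert: λ = 9.93 μm = 9.93e-6 m.
Apply p = h/λ: p = 6.673e-29 kg·m/s.
Converting to eV/c: p = 0.1249 eV/c ≈ 0.125 eV/c.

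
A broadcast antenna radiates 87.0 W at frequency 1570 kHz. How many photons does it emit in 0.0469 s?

3.92 × 10^27 photons

Total energy: E_total = P·t = 87.0 × 0.0469 = 4.080 J.
Per-photon energy: E = 1.040 × 10^-27 J.
N = E_total / E_photon = 3.92 × 10^27.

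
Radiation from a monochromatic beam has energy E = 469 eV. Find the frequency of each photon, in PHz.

In SI units: E = 469 eV = 7.5142 × 10^-17 J.
Apply f = E/h: f = 1.134 × 10^17 Hz.
Converting to PHz: f = 113.4 PHz ≈ 113 PHz.

113 PHz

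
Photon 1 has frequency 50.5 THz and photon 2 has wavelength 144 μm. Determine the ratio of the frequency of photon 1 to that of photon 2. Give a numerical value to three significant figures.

f_1 = 5.050 × 10^13 Hz (from frequency = 50.5 THz, via f given directly).
f_2 = 2.082 × 10^12 Hz (from wavelength = 144 μm, via f = c/λ).
Ratio = 5.050 × 10^13 / 2.082 × 10^12 = 24.3.

24.3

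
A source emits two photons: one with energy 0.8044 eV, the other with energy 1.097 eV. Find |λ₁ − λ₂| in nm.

Using λ = hc/E: λ₁ = 1.5413 × 10^-6 m, λ₂ = 1.1302 × 10^-6 m.
|Δλ| = |1.5413 × 10^-6 − 1.1302 × 10^-6| = 4.11 × 10^-7 m = 411 nm.

411 nm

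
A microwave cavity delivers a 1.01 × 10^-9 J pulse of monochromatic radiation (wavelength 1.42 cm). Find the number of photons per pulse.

Per-photon energy: E = 1.399 × 10^-23 J (from wavelength = 1.42 cm).
N = E_total / E_photon = 1.01 × 10^-9 J / 1.399 × 10^-23 J = 7.22 × 10^13.

7.22 × 10^13 photons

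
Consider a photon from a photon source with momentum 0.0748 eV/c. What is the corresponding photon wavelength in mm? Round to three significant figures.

First convert: p = 0.0748 eV/c = 3.9975 × 10^-29 kg·m/s.
For a photon λ = h/p, so λ = 1.658 × 10^-5 m.
Converting to mm: λ = 0.01658 mm ≈ 0.0166 mm.

0.0166 mm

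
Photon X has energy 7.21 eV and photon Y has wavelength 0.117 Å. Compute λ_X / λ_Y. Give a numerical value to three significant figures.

λ_X = 1.720e-7 m (from energy = 7.21 eV, via λ = hc/E).
λ_Y = 1.170e-11 m (from wavelength = 0.117 Å, via λ given directly).
Ratio = 1.720e-7 / 1.170e-11 = 1.47e4.

1.47e4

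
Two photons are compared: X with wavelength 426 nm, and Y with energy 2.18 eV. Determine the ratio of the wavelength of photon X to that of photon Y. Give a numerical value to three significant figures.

λ_X = 4.260e-7 m (from wavelength = 426 nm, via λ given directly).
λ_Y = 5.687e-7 m (from energy = 2.18 eV, via λ = hc/E).
Ratio = 4.260e-7 / 5.687e-7 = 0.749.

0.749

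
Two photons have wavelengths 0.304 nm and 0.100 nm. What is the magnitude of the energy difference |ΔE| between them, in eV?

Using E = hc/λ: E₁ = 6.534 × 10^-16 J, E₂ = 1.986 × 10^-15 J.
|ΔE| = |6.534 × 10^-16 − 1.986 × 10^-15| = 1.33 × 10^-15 J = 8320 eV.

8320 eV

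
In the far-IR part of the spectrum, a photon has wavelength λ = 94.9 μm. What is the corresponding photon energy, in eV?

Convert to SI: λ = 94.9 μm = 9.49·10^-5 m.
For a photon E = hc/λ, so E = 2.093·10^-21 J.
Converting to eV: E = 0.01306 eV ≈ 0.0131 eV.

0.0131 eV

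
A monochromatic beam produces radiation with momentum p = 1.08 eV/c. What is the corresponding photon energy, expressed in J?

1.73·10^-19 J

First convert: p = 1.08 eV/c = 5.7718·10^-28 kg·m/s.
Since E = pc for a photon, E = 1.730·10^-19 J.
So E ≈ 1.73·10^-19 J.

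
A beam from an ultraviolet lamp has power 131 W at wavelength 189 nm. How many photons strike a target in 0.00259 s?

3.23e17 photons

Total energy: E_total = P·t = 131 × 0.00259 = 0.3393 J.
Per-photon energy: E = 1.051e-18 J.
N = E_total / E_photon = 3.23e17.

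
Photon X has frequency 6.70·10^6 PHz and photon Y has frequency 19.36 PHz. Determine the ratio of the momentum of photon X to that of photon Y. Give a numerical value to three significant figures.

3.46·10^5

p_X = 1.481·10^-20 kg·m/s (from frequency = 6.70·10^6 PHz, via p = hf/c).
p_Y = 4.279·10^-26 kg·m/s (from frequency = 19.36 PHz, via p = hf/c).
Ratio = 1.481·10^-20 / 4.279·10^-26 = 3.46·10^5.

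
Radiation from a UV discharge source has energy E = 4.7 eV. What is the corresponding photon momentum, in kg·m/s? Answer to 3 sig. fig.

2.51 × 10^-27 kg·m/s

Use c = 2.99792458 × 10^8 m/s, 1 eV = 1.602176634 × 10^-19 J.
Convert to SI: E = 4.7 eV = 7.5302 × 10^-19 J.
Since p = E/c for a photon, p = 2.512 × 10^-27 kg·m/s.
So p ≈ 2.51 × 10^-27 kg·m/s.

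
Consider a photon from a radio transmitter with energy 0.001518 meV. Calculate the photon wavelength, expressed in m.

Convert to SI: E = 0.001518 meV = 2.4321e-25 J.
Apply λ = hc/E: λ = 0.8168 m.
So λ ≈ 0.817 m.

0.817 m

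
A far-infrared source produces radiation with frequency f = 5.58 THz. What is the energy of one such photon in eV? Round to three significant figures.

Use h = 6.62607015e-34 J·s, 1 eV = 1.602176634e-19 J.
In SI units: f = 5.58 THz = 5.58e12 Hz.
The photon relation is E = hf, giving E = 3.697e-21 J.
Converting to eV: E = 0.02308 eV ≈ 0.0231 eV.

0.0231 eV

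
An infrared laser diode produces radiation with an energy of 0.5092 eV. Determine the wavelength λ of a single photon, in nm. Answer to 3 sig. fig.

Convert to SI: E = 0.5092 eV = 8.1583 × 10^-20 J.
Apply λ = hc/E: λ = 2.435 × 10^-6 m.
Converting to nm: λ = 2435 nm ≈ 2430 nm.

2430 nm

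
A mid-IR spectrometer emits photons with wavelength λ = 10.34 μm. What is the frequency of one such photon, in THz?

29.0 THz

Use c = 2.99792458e8 m/s.
Convert to SI: λ = 10.34 μm = 1.034e-5 m.
Since f = c/λ for a photon, f = 2.899e13 Hz.
Converting to THz: f = 28.99 THz ≈ 29.0 THz.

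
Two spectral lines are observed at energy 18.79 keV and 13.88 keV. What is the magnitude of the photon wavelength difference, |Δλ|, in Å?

0.233 Å

Using λ = hc/E: λ₁ = 6.5984e-11 m, λ₂ = 8.9326e-11 m.
|Δλ| = |6.5984e-11 − 8.9326e-11| = 2.33e-11 m = 0.233 Å.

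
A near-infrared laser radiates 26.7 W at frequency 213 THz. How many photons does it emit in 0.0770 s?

1.46 × 10^19 photons

Total energy: E_total = P·t = 26.7 × 0.0770 = 2.056 J.
Per-photon energy: E = 1.411 × 10^-19 J.
N = E_total / E_photon = 1.46 × 10^19.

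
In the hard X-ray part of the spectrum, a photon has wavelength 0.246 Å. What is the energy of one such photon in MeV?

First convert: λ = 0.246 Å = 2.46 × 10^-11 m.
For a photon E = hc/λ, so E = 8.075 × 10^-15 J.
Converting to MeV: E = 0.05040 MeV ≈ 0.0504 MeV.

0.0504 MeV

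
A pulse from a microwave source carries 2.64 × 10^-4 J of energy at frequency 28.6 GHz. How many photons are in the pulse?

1.39 × 10^19 photons

Per-photon energy: E = 1.895 × 10^-23 J (from frequency = 28.6 GHz).
N = E_total / E_photon = 2.64 × 10^-4 J / 1.895 × 10^-23 J = 1.39 × 10^19.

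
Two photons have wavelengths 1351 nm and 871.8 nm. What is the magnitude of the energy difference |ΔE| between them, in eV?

Using E = hc/λ: E₁ = 1.4704 × 10^-19 J, E₂ = 2.2786 × 10^-19 J.
|ΔE| = |1.4704 × 10^-19 − 2.2786 × 10^-19| = 8.08 × 10^-20 J = 0.504 eV.

0.504 eV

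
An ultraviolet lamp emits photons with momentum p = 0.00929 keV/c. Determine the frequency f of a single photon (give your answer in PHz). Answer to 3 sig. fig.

Use h = 6.62607015·10^-34 J·s, c = 2.99792458·10^8 m/s, 1 eV = 1.602176634·10^-19 J.
First convert: p = 0.00929 keV/c = 4.9648·10^-27 kg·m/s.
Apply f = pc/h: f = 2.246·10^15 Hz.
Converting to PHz: f = 2.246 PHz ≈ 2.25 PHz.

2.25 PHz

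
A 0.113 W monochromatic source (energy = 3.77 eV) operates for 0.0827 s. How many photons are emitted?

Total energy: E_total = P·t = 0.113 × 0.0827 = 0.009345 J.
Per-photon energy: E = 6.040e-19 J.
N = E_total / E_photon = 1.55e16.

1.55e16 photons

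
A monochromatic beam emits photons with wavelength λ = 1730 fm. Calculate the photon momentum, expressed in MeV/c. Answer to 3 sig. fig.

First convert: λ = 1730 fm = 1.73 × 10^-12 m.
Apply p = h/λ: p = 3.830 × 10^-22 kg·m/s.
Converting to MeV/c: p = 0.7167 MeV/c ≈ 0.717 MeV/c.

0.717 MeV/c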